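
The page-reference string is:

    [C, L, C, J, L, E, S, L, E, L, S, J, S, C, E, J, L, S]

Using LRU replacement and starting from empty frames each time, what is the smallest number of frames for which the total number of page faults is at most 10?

f=1: 18 faults
f=2: 15 faults
f=3: 11 faults
f=4: 9 faults
f=5: 5 faults
Smallest f with faults ≤ 10 is 4.

4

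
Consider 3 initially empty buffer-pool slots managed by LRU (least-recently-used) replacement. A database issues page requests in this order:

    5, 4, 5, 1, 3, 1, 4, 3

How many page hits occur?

5 -> fault, frames [5]
4 -> fault, frames [5, 4]
5 -> hit
1 -> fault, frames [4, 5, 1]
3 -> fault, evict 4, frames [5, 1, 3]
1 -> hit
4 -> fault, evict 5, frames [3, 1, 4]
3 -> hit
Hits: 3.

3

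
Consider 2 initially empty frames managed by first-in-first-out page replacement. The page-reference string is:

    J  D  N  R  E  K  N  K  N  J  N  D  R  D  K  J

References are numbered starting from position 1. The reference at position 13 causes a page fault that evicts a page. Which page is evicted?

J

pos 1: J: miss, frames {J}
pos 2: D: miss, frames {J,D}
pos 3: N: miss, evict J, frames {D,N}
pos 4: R: miss, evict D, frames {N,R}
pos 5: E: miss, evict N, frames {R,E}
pos 6: K: miss, evict R, frames {E,K}
pos 7: N: miss, evict E, frames {K,N}
pos 8: K: hit
pos 9: N: hit
pos 10: J: miss, evict K, frames {N,J}
pos 11: N: hit
pos 12: D: miss, evict N, frames {J,D}
pos 13: R: miss, evict J, frames {D,R}
At position 13, page J is evicted.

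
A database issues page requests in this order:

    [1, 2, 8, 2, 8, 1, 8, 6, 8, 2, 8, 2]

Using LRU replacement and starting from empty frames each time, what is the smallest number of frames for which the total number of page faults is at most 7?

f=1: 12 faults
f=2: 6 faults
f=3: 5 faults
f=4: 4 faults
Smallest f with faults ≤ 7 is 2.

2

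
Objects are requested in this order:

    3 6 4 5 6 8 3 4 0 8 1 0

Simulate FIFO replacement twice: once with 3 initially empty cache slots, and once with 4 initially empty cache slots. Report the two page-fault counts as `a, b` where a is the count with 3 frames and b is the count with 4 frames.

10, 8

3 frames: F F F F . F F F F F F . → 10 faults.
4 frames: F F F F . F F . F . F . → 8 faults.
8 < 10: adding a frame reduced faults, as is typical.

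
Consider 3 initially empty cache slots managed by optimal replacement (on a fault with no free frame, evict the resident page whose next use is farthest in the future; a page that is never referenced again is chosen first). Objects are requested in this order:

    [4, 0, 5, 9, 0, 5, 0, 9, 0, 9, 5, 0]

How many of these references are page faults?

4: miss, frames (4)
0: miss, frames (4 0)
5: miss, frames (4 0 5)
9: miss, evict 4, frames (0 5 9)
0: hit
5: hit
0: hit
9: hit
0: hit
9: hit
5: hit
0: hit
Page faults: 4.

4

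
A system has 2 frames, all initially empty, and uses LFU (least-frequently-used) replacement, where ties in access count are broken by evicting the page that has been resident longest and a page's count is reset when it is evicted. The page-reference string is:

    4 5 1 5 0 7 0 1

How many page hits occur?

4: miss, frames (4)
5: miss, frames (4 5)
1: miss, evict 4, frames (5 1)
5: hit
0: miss, evict 1, frames (5 0)
7: miss, evict 0, frames (5 7)
0: miss, evict 7, frames (5 0)
1: miss, evict 0, frames (5 1)
Hits: 1.

1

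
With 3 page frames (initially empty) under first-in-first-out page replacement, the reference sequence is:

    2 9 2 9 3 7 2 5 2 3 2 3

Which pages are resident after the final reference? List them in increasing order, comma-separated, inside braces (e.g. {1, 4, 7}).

{2, 3, 5}

2 → fault, frames {2}
9 → fault, frames {2,9}
2 → hit
9 → hit
3 → fault, frames {2,9,3}
7 → fault, evict 2, frames {9,3,7}
2 → fault, evict 9, frames {3,7,2}
5 → fault, evict 3, frames {7,2,5}
2 → hit
3 → fault, evict 7, frames {2,5,3}
2 → hit
3 → hit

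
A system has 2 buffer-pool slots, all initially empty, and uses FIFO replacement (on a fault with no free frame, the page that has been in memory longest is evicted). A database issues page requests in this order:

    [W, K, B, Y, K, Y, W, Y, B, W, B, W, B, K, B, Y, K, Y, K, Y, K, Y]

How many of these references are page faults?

W → miss, frames [W]
K → miss, frames [W, K]
B → miss, evict W, frames [K, B]
Y → miss, evict K, frames [B, Y]
K → miss, evict B, frames [Y, K]
Y → hit
W → miss, evict Y, frames [K, W]
Y → miss, evict K, frames [W, Y]
B → miss, evict W, frames [Y, B]
W → miss, evict Y, frames [B, W]
B → hit
W → hit
B → hit
K → miss, evict B, frames [W, K]
B → miss, evict W, frames [K, B]
Y → miss, evict K, frames [B, Y]
K → miss, evict B, frames [Y, K]
Y → hit
K → hit
Y → hit
K → hit
Y → hit
Page faults: 13.

13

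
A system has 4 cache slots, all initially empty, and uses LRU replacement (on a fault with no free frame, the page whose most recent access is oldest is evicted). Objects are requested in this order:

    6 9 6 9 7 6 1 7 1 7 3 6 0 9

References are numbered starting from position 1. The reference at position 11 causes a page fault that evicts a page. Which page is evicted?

9

pos 1: 6: fault, frames {6}
pos 2: 9: fault, frames {6,9}
pos 3: 6: hit
pos 4: 9: hit
pos 5: 7: fault, frames {6,9,7}
pos 6: 6: hit
pos 7: 1: fault, frames {9,7,6,1}
pos 8: 7: hit
pos 9: 1: hit
pos 10: 7: hit
pos 11: 3: fault, evict 9, frames {6,1,7,3}
At position 11, page 9 is evicted.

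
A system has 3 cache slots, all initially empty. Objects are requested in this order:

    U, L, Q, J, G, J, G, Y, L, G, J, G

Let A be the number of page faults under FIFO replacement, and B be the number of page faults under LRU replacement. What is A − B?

1

Under FIFO: F F F F F . . F F . F F → 9 faults.
Under LRU: F F F F F . . F F . F . → 8 faults.
A − B = 9 − 8 = 1.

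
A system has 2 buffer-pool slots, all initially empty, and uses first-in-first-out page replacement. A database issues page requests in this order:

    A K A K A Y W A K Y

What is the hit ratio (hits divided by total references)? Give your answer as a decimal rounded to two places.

A → miss, frames (A)
K → miss, frames (A K)
A → hit
K → hit
A → hit
Y → miss, evict A, frames (K Y)
W → miss, evict K, frames (Y W)
A → miss, evict Y, frames (W A)
K → miss, evict W, frames (A K)
Y → miss, evict A, frames (K Y)
Hits: 3 of 10 references → 3/10 = 0.3000.

0.30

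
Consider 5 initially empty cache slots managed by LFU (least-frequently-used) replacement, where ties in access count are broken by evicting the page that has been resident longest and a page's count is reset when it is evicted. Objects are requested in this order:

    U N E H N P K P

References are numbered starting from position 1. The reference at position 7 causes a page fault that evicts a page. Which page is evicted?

pos 1: U -> miss, frames [U]
pos 2: N -> miss, frames [U, N]
pos 3: E -> miss, frames [U, N, E]
pos 4: H -> miss, frames [U, N, E, H]
pos 5: N -> hit
pos 6: P -> miss, frames [U, N, E, H, P]
pos 7: K -> miss, evict U, frames [N, E, H, P, K]
At position 7, page U is evicted.

U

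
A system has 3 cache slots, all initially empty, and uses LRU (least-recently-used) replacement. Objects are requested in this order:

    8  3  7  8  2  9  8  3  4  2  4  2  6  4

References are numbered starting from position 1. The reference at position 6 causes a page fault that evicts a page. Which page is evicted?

pos 1: 8 → miss, frames (8)
pos 2: 3 → miss, frames (8 3)
pos 3: 7 → miss, frames (8 3 7)
pos 4: 8 → hit
pos 5: 2 → miss, evict 3, frames (7 8 2)
pos 6: 9 → miss, evict 7, frames (8 2 9)
At position 6, page 7 is evicted.

7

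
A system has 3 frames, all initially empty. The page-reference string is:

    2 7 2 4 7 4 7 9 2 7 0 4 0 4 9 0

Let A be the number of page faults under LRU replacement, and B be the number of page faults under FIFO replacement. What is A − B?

-1

Under LRU: F F . F . . . F F . F F . . F . → 8 faults.
Under FIFO: F F . F . . . F F F F F . . F . → 9 faults.
A − B = 8 − 9 = -1.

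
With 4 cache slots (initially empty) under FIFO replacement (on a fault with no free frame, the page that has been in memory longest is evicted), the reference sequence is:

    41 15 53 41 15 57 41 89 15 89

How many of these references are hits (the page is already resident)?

41 → miss, frames {41}
15 → miss, frames {41,15}
53 → miss, frames {41,15,53}
41 → hit
15 → hit
57 → miss, frames {41,15,53,57}
41 → hit
89 → miss, evict 41, frames {15,53,57,89}
15 → hit
89 → hit
Hits: 5.

5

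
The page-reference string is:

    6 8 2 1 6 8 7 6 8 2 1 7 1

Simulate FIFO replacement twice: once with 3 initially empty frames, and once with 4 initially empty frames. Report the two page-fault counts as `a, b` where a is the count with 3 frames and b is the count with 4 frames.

9, 10

3 frames: F F F F F F F . . F F . . → 9 faults.
4 frames: F F F F . . F F F F F F . → 10 faults.
10 > 9: adding a frame increased faults — Belady's anomaly.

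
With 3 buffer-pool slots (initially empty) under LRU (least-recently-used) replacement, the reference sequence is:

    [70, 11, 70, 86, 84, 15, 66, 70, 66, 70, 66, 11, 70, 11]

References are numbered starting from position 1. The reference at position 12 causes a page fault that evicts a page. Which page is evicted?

pos 1: 70: miss, frames [70]
pos 2: 11: miss, frames [70, 11]
pos 3: 70: hit
pos 4: 86: miss, frames [11, 70, 86]
pos 5: 84: miss, evict 11, frames [70, 86, 84]
pos 6: 15: miss, evict 70, frames [86, 84, 15]
pos 7: 66: miss, evict 86, frames [84, 15, 66]
pos 8: 70: miss, evict 84, frames [15, 66, 70]
pos 9: 66: hit
pos 10: 70: hit
pos 11: 66: hit
pos 12: 11: miss, evict 15, frames [70, 66, 11]
At position 12, page 15 is evicted.

15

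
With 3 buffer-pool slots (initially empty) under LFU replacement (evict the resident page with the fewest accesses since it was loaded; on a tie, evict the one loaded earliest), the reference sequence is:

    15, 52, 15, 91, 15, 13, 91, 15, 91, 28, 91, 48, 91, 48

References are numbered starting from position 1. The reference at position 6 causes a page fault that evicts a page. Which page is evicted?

52

pos 1: 15 -> fault, frames {15}
pos 2: 52 -> fault, frames {15,52}
pos 3: 15 -> hit
pos 4: 91 -> fault, frames {15,52,91}
pos 5: 15 -> hit
pos 6: 13 -> fault, evict 52, frames {15,91,13}
At position 6, page 52 is evicted.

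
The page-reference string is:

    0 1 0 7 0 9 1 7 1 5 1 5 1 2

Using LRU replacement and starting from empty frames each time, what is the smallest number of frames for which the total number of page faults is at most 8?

2

f=1: 14 faults
f=2: 8 faults
f=3: 8 faults
f=4: 6 faults
f=5: 6 faults
f=6: 6 faults
Smallest f with faults ≤ 8 is 2.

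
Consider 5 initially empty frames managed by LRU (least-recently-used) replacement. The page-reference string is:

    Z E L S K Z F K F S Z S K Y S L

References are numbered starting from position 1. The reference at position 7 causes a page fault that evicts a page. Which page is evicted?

pos 1: Z -> miss, frames (Z)
pos 2: E -> miss, frames (Z E)
pos 3: L -> miss, frames (Z E L)
pos 4: S -> miss, frames (Z E L S)
pos 5: K -> miss, frames (Z E L S K)
pos 6: Z -> hit
pos 7: F -> miss, evict E, frames (L S K Z F)
At position 7, page E is evicted.

E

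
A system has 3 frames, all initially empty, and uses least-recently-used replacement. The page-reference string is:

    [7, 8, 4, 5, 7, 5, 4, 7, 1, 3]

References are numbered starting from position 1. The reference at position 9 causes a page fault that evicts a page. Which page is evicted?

pos 1: 7 → miss, frames (7)
pos 2: 8 → miss, frames (7 8)
pos 3: 4 → miss, frames (7 8 4)
pos 4: 5 → miss, evict 7, frames (8 4 5)
pos 5: 7 → miss, evict 8, frames (4 5 7)
pos 6: 5 → hit
pos 7: 4 → hit
pos 8: 7 → hit
pos 9: 1 → miss, evict 5, frames (4 7 1)
At position 9, page 5 is evicted.

5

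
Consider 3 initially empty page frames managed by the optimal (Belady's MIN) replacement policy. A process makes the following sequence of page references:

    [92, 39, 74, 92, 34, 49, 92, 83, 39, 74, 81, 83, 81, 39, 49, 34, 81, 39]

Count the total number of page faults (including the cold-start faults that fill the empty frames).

10

92 -> miss, frames {92}
39 -> miss, frames {92,39}
74 -> miss, frames {92,39,74}
92 -> hit
34 -> miss, evict 74, frames {92,39,34}
49 -> miss, evict 34, frames {92,39,49}
92 -> hit
83 -> miss, evict 92, frames {39,49,83}
39 -> hit
74 -> miss, evict 49, frames {39,83,74}
81 -> miss, evict 74, frames {39,83,81}
83 -> hit
81 -> hit
39 -> hit
49 -> miss, evict 83, frames {39,81,49}
34 -> miss, evict 49, frames {39,81,34}
81 -> hit
39 -> hit
Page faults: 10.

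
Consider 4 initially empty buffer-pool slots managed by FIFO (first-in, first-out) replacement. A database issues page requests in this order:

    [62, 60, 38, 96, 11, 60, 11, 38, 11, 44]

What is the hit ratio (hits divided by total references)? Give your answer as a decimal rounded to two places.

0.40

62 → fault, frames [62]
60 → fault, frames [62, 60]
38 → fault, frames [62, 60, 38]
96 → fault, frames [62, 60, 38, 96]
11 → fault, evict 62, frames [60, 38, 96, 11]
60 → hit
11 → hit
38 → hit
11 → hit
44 → fault, evict 60, frames [38, 96, 11, 44]
Hits: 4 of 10 references → 4/10 = 0.4000.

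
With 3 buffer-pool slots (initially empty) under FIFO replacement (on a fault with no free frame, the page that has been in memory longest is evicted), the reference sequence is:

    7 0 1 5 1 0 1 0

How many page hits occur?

4

7 -> fault, frames {7}
0 -> fault, frames {7,0}
1 -> fault, frames {7,0,1}
5 -> fault, evict 7, frames {0,1,5}
1 -> hit
0 -> hit
1 -> hit
0 -> hit
Hits: 4.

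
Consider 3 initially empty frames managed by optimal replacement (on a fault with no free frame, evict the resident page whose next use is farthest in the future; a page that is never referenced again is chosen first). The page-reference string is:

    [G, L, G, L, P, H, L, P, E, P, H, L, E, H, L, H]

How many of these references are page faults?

G → fault, frames [G]
L → fault, frames [G, L]
G → hit
L → hit
P → fault, frames [G, L, P]
H → fault, evict G, frames [L, P, H]
L → hit
P → hit
E → fault, evict L, frames [P, H, E]
P → hit
H → hit
L → fault, evict P, frames [H, E, L]
E → hit
H → hit
L → hit
H → hit
Page faults: 6.

6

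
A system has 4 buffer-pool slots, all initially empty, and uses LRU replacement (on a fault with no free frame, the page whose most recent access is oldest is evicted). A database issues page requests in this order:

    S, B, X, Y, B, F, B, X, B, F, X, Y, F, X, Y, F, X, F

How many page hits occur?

13

S -> miss, frames {S}
B -> miss, frames {S,B}
X -> miss, frames {S,B,X}
Y -> miss, frames {S,B,X,Y}
B -> hit
F -> miss, evict S, frames {X,Y,B,F}
B -> hit
X -> hit
B -> hit
F -> hit
X -> hit
Y -> hit
F -> hit
X -> hit
Y -> hit
F -> hit
X -> hit
F -> hit
Hits: 13.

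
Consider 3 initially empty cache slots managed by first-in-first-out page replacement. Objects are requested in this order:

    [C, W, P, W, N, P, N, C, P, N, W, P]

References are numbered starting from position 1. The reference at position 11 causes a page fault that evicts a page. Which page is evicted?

pos 1: C -> miss, frames [C]
pos 2: W -> miss, frames [C, W]
pos 3: P -> miss, frames [C, W, P]
pos 4: W -> hit
pos 5: N -> miss, evict C, frames [W, P, N]
pos 6: P -> hit
pos 7: N -> hit
pos 8: C -> miss, evict W, frames [P, N, C]
pos 9: P -> hit
pos 10: N -> hit
pos 11: W -> miss, evict P, frames [N, C, W]
At position 11, page P is evicted.

P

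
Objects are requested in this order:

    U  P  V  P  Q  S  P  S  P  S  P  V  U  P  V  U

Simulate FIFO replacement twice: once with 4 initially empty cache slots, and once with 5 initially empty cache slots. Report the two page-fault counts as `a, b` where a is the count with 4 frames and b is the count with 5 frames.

4 frames: F F F . F F . . . . . . F F F . → 8 faults.
5 frames: F F F . F F . . . . . . . . . . → 5 faults.
5 < 8: adding a frame reduced faults, as is typical.

8, 5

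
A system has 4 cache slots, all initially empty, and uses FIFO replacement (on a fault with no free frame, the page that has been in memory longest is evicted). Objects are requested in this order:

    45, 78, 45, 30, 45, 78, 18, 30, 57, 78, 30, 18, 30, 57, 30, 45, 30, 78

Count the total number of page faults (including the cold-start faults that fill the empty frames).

7

45 -> fault, frames [45]
78 -> fault, frames [45, 78]
45 -> hit
30 -> fault, frames [45, 78, 30]
45 -> hit
78 -> hit
18 -> fault, frames [45, 78, 30, 18]
30 -> hit
57 -> fault, evict 45, frames [78, 30, 18, 57]
78 -> hit
30 -> hit
18 -> hit
30 -> hit
57 -> hit
30 -> hit
45 -> fault, evict 78, frames [30, 18, 57, 45]
30 -> hit
78 -> fault, evict 30, frames [18, 57, 45, 78]
Page faults: 7.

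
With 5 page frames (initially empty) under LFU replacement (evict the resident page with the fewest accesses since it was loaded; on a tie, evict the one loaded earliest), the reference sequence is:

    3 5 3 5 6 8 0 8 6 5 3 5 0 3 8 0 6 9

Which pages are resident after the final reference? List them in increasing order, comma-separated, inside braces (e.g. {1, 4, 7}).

{0, 3, 5, 8, 9}

3: miss, frames {3}
5: miss, frames {3,5}
3: hit
5: hit
6: miss, frames {3,5,6}
8: miss, frames {3,5,6,8}
0: miss, frames {3,5,6,8,0}
8: hit
6: hit
5: hit
3: hit
5: hit
0: hit
3: hit
8: hit
0: hit
6: hit
9: miss, evict 6, frames {3,5,8,0,9}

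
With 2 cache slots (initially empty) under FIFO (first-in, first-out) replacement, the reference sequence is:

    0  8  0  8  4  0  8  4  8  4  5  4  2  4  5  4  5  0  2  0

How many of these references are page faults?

0 → miss, frames {0}
8 → miss, frames {0,8}
0 → hit
8 → hit
4 → miss, evict 0, frames {8,4}
0 → miss, evict 8, frames {4,0}
8 → miss, evict 4, frames {0,8}
4 → miss, evict 0, frames {8,4}
8 → hit
4 → hit
5 → miss, evict 8, frames {4,5}
4 → hit
2 → miss, evict 4, frames {5,2}
4 → miss, evict 5, frames {2,4}
5 → miss, evict 2, frames {4,5}
4 → hit
5 → hit
0 → miss, evict 4, frames {5,0}
2 → miss, evict 5, frames {0,2}
0 → hit
Page faults: 12.

12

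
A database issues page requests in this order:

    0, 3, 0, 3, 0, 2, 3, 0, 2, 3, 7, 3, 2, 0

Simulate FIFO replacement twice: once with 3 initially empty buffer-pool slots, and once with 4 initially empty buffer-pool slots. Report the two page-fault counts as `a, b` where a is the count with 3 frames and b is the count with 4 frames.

3 frames: F F . . . F . . . . F . . F → 5 faults.
4 frames: F F . . . F . . . . F . . . → 4 faults.
4 < 5: adding a frame reduced faults, as is typical.

5, 4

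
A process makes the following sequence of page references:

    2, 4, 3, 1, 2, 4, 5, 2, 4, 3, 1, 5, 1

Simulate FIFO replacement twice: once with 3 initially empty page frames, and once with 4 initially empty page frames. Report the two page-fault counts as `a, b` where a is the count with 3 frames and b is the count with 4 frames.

9, 10

3 frames: F F F F F F F . . F F . . → 9 faults.
4 frames: F F F F . . F F F F F F . → 10 faults.
10 > 9: adding a frame increased faults — Belady's anomaly.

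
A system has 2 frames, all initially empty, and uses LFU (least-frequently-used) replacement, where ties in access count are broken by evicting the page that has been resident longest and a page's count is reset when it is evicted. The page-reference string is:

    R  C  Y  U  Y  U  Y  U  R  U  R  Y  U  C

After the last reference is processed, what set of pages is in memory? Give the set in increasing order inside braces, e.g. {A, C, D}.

{C, U}

R -> fault, frames (R)
C -> fault, frames (R C)
Y -> fault, evict R, frames (C Y)
U -> fault, evict C, frames (Y U)
Y -> hit
U -> hit
Y -> hit
U -> hit
R -> fault, evict Y, frames (U R)
U -> hit
R -> hit
Y -> fault, evict R, frames (U Y)
U -> hit
C -> fault, evict Y, frames (U C)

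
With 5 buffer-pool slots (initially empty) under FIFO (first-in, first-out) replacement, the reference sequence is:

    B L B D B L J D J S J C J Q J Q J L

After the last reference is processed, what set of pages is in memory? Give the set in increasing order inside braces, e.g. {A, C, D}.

B → miss, frames (B)
L → miss, frames (B L)
B → hit
D → miss, frames (B L D)
B → hit
L → hit
J → miss, frames (B L D J)
D → hit
J → hit
S → miss, frames (B L D J S)
J → hit
C → miss, evict B, frames (L D J S C)
J → hit
Q → miss, evict L, frames (D J S C Q)
J → hit
Q → hit
J → hit
L → miss, evict D, frames (J S C Q L)

{C, J, L, Q, S}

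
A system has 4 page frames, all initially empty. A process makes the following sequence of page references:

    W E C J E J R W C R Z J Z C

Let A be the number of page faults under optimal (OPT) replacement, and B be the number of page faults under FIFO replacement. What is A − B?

-2

Under OPT: F F F F . . F . . . F . . . → 6 faults.
Under FIFO: F F F F . . F F . . F . . F → 8 faults.
A − B = 6 − 8 = -2.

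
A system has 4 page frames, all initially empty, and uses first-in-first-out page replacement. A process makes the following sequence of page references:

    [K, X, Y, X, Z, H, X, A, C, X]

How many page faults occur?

8

K → fault, frames {K}
X → fault, frames {K,X}
Y → fault, frames {K,X,Y}
X → hit
Z → fault, frames {K,X,Y,Z}
H → fault, evict K, frames {X,Y,Z,H}
X → hit
A → fault, evict X, frames {Y,Z,H,A}
C → fault, evict Y, frames {Z,H,A,C}
X → fault, evict Z, frames {H,A,C,X}
Page faults: 8.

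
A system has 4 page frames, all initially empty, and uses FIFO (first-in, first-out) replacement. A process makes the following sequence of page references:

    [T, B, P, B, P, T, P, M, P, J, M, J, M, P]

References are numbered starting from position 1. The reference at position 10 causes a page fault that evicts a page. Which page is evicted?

T

pos 1: T -> fault, frames {T}
pos 2: B -> fault, frames {T,B}
pos 3: P -> fault, frames {T,B,P}
pos 4: B -> hit
pos 5: P -> hit
pos 6: T -> hit
pos 7: P -> hit
pos 8: M -> fault, frames {T,B,P,M}
pos 9: P -> hit
pos 10: J -> fault, evict T, frames {B,P,M,J}
At position 10, page T is evicted.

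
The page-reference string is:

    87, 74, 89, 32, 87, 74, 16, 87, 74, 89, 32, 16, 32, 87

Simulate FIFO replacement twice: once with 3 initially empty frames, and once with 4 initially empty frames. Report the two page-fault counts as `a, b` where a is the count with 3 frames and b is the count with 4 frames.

3 frames: F F F F F F F . . F F . . F → 10 faults.
4 frames: F F F F . . F F F F F F . F → 11 faults.
11 > 10: adding a frame increased faults — Belady's anomaly.

10, 11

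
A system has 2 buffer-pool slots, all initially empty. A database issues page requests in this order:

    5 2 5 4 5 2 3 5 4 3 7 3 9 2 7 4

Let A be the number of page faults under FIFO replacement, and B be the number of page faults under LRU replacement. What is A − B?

Under FIFO: F F . F F F F F F F F . F F F F → 14 faults.
Under LRU: F F . F . F F F F F F . F F F F → 13 faults.
A − B = 14 − 13 = 1.

1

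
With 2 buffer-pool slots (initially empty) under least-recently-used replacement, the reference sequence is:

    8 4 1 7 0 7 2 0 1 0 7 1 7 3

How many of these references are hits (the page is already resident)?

3

8 -> fault, frames {8}
4 -> fault, frames {8,4}
1 -> fault, evict 8, frames {4,1}
7 -> fault, evict 4, frames {1,7}
0 -> fault, evict 1, frames {7,0}
7 -> hit
2 -> fault, evict 0, frames {7,2}
0 -> fault, evict 7, frames {2,0}
1 -> fault, evict 2, frames {0,1}
0 -> hit
7 -> fault, evict 1, frames {0,7}
1 -> fault, evict 0, frames {7,1}
7 -> hit
3 -> fault, evict 1, frames {7,3}
Hits: 3.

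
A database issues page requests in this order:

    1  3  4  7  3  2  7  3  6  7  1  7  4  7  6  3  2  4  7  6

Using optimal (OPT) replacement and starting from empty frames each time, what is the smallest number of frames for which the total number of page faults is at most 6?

6

f=1: 20 faults
f=2: 14 faults
f=3: 11 faults
f=4: 8 faults
f=5: 7 faults
f=6: 6 faults
Smallest f with faults ≤ 6 is 6.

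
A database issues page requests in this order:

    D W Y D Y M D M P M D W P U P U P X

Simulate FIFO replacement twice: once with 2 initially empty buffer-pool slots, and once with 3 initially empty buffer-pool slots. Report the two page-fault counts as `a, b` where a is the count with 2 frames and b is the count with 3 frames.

11, 9

2 frames: F F F F . F . . F . F F F F . . . F → 11 faults.
3 frames: F F F . . F F . F . . F . F . . . F → 9 faults.
9 < 11: adding a frame reduced faults, as is typical.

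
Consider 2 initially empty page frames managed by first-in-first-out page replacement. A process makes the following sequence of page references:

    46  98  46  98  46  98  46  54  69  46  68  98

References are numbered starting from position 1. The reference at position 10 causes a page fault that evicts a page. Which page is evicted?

pos 1: 46 -> fault, frames {46}
pos 2: 98 -> fault, frames {46,98}
pos 3: 46 -> hit
pos 4: 98 -> hit
pos 5: 46 -> hit
pos 6: 98 -> hit
pos 7: 46 -> hit
pos 8: 54 -> fault, evict 46, frames {98,54}
pos 9: 69 -> fault, evict 98, frames {54,69}
pos 10: 46 -> fault, evict 54, frames {69,46}
At position 10, page 54 is evicted.

54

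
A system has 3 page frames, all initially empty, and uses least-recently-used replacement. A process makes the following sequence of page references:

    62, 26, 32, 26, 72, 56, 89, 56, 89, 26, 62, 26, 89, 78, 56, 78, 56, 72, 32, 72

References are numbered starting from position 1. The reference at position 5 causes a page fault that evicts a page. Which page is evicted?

62

pos 1: 62: miss, frames [62]
pos 2: 26: miss, frames [62, 26]
pos 3: 32: miss, frames [62, 26, 32]
pos 4: 26: hit
pos 5: 72: miss, evict 62, frames [32, 26, 72]
At position 5, page 62 is evicted.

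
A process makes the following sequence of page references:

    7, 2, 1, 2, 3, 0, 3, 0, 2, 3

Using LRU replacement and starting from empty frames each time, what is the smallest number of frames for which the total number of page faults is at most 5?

3

f=1: 10 faults
f=2: 7 faults
f=3: 5 faults
f=4: 5 faults
f=5: 5 faults
Smallest f with faults ≤ 5 is 3.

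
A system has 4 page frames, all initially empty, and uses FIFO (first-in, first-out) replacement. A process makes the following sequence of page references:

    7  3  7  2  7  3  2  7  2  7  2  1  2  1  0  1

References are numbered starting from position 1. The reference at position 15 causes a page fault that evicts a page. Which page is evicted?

pos 1: 7 → fault, frames (7)
pos 2: 3 → fault, frames (7 3)
pos 3: 7 → hit
pos 4: 2 → fault, frames (7 3 2)
pos 5: 7 → hit
pos 6: 3 → hit
pos 7: 2 → hit
pos 8: 7 → hit
pos 9: 2 → hit
pos 10: 7 → hit
pos 11: 2 → hit
pos 12: 1 → fault, frames (7 3 2 1)
pos 13: 2 → hit
pos 14: 1 → hit
pos 15: 0 → fault, evict 7, frames (3 2 1 0)
At position 15, page 7 is evicted.

7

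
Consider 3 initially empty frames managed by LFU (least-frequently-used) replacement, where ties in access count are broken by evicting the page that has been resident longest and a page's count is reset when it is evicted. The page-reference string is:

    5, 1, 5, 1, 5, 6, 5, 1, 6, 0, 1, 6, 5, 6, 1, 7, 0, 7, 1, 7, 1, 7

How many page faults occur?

5: fault, frames {5}
1: fault, frames {5,1}
5: hit
1: hit
5: hit
6: fault, frames {5,1,6}
5: hit
1: hit
6: hit
0: fault, evict 6, frames {5,1,0}
1: hit
6: fault, evict 0, frames {5,1,6}
5: hit
6: hit
1: hit
7: fault, evict 6, frames {5,1,7}
0: fault, evict 7, frames {5,1,0}
7: fault, evict 0, frames {5,1,7}
1: hit
7: hit
1: hit
7: hit
Page faults: 8.

8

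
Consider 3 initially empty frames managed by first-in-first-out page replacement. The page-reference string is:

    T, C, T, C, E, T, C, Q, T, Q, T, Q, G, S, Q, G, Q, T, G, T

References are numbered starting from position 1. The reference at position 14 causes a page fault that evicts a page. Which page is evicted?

pos 1: T: fault, frames {T}
pos 2: C: fault, frames {T,C}
pos 3: T: hit
pos 4: C: hit
pos 5: E: fault, frames {T,C,E}
pos 6: T: hit
pos 7: C: hit
pos 8: Q: fault, evict T, frames {C,E,Q}
pos 9: T: fault, evict C, frames {E,Q,T}
pos 10: Q: hit
pos 11: T: hit
pos 12: Q: hit
pos 13: G: fault, evict E, frames {Q,T,G}
pos 14: S: fault, evict Q, frames {T,G,S}
At position 14, page Q is evicted.

Q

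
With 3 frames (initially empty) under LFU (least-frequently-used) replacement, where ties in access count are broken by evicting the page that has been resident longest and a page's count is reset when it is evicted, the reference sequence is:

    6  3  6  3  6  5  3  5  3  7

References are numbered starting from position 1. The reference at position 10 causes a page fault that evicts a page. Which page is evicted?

pos 1: 6: miss, frames (6)
pos 2: 3: miss, frames (6 3)
pos 3: 6: hit
pos 4: 3: hit
pos 5: 6: hit
pos 6: 5: miss, frames (6 3 5)
pos 7: 3: hit
pos 8: 5: hit
pos 9: 3: hit
pos 10: 7: miss, evict 5, frames (6 3 7)
At position 10, page 5 is evicted.

5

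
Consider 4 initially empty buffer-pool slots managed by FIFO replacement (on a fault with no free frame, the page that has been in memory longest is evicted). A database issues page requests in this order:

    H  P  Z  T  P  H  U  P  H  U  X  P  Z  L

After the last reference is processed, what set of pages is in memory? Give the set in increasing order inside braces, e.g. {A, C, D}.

{L, P, X, Z}

H → fault, frames {H}
P → fault, frames {H,P}
Z → fault, frames {H,P,Z}
T → fault, frames {H,P,Z,T}
P → hit
H → hit
U → fault, evict H, frames {P,Z,T,U}
P → hit
H → fault, evict P, frames {Z,T,U,H}
U → hit
X → fault, evict Z, frames {T,U,H,X}
P → fault, evict T, frames {U,H,X,P}
Z → fault, evict U, frames {H,X,P,Z}
L → fault, evict H, frames {X,P,Z,L}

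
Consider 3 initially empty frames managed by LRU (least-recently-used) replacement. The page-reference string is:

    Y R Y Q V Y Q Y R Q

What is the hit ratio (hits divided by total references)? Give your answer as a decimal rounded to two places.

0.50

Y -> fault, frames [Y]
R -> fault, frames [Y, R]
Y -> hit
Q -> fault, frames [R, Y, Q]
V -> fault, evict R, frames [Y, Q, V]
Y -> hit
Q -> hit
Y -> hit
R -> fault, evict V, frames [Q, Y, R]
Q -> hit
Hits: 5 of 10 references → 5/10 = 0.5000.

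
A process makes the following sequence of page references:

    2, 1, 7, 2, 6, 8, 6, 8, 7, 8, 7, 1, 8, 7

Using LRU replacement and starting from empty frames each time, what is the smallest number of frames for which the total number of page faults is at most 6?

f=1: 14 faults
f=2: 10 faults
f=3: 7 faults
f=4: 6 faults
f=5: 5 faults
Smallest f with faults ≤ 6 is 4.

4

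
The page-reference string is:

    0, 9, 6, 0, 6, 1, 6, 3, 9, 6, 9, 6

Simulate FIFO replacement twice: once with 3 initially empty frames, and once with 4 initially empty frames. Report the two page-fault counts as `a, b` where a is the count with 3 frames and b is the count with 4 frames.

7, 5

3 frames: F F F . . F . F F F . . → 7 faults.
4 frames: F F F . . F . F . . . . → 5 faults.
5 < 7: adding a frame reduced faults, as is typical.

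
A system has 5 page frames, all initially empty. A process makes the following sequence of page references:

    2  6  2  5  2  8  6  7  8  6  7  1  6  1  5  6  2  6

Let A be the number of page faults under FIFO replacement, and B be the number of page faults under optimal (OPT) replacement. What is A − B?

Under FIFO: F F . F . F . F . . . F . . . . F F → 8 faults.
Under OPT: F F . F . F . F . . . F . . . . . . → 6 faults.
A − B = 8 − 6 = 2.

2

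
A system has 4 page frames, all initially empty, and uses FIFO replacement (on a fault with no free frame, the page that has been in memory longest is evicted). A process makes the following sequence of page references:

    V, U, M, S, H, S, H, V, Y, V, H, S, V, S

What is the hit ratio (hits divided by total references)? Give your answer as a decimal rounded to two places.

0.50

V: fault, frames (V)
U: fault, frames (V U)
M: fault, frames (V U M)
S: fault, frames (V U M S)
H: fault, evict V, frames (U M S H)
S: hit
H: hit
V: fault, evict U, frames (M S H V)
Y: fault, evict M, frames (S H V Y)
V: hit
H: hit
S: hit
V: hit
S: hit
Hits: 7 of 14 references → 7/14 = 0.5000.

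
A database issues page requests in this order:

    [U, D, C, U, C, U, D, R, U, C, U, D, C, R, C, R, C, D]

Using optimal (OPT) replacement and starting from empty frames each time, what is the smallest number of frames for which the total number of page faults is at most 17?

2

f=1: 18 faults
f=2: 9 faults
f=3: 5 faults
f=4: 4 faults
Smallest f with faults ≤ 17 is 2.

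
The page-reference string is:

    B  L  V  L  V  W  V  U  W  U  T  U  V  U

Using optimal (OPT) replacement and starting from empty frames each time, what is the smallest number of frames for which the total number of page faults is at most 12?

2

f=1: 14 faults
f=2: 7 faults
f=3: 6 faults
f=4: 6 faults
f=5: 6 faults
f=6: 6 faults
Smallest f with faults ≤ 12 is 2.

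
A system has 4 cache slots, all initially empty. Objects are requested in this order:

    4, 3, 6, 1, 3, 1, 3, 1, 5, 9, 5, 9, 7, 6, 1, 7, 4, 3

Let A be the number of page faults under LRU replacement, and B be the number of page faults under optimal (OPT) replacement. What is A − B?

Under LRU: F F F F . . . . F F . . F F F . F F → 11 faults.
Under OPT: F F F F . . . . F F . . F . . . F F → 9 faults.
A − B = 11 − 9 = 2.

2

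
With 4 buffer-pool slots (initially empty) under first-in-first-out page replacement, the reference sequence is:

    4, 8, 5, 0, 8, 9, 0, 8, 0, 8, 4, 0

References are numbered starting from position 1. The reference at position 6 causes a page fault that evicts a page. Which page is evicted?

pos 1: 4 → miss, frames {4}
pos 2: 8 → miss, frames {4,8}
pos 3: 5 → miss, frames {4,8,5}
pos 4: 0 → miss, frames {4,8,5,0}
pos 5: 8 → hit
pos 6: 9 → miss, evict 4, frames {8,5,0,9}
At position 6, page 4 is evicted.

4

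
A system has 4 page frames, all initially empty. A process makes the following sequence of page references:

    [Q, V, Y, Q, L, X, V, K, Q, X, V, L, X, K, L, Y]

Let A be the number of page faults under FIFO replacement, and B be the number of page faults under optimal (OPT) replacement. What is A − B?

Under FIFO: F F F . F F . F F . F F F F . F → 12 faults.
Under OPT: F F F . F F . F . . . F . . . F → 8 faults.
A − B = 12 − 8 = 4.

4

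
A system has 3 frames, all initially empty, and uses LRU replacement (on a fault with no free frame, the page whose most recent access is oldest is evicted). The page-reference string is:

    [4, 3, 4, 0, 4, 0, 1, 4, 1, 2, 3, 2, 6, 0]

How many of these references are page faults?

4 -> fault, frames (4)
3 -> fault, frames (4 3)
4 -> hit
0 -> fault, frames (3 4 0)
4 -> hit
0 -> hit
1 -> fault, evict 3, frames (4 0 1)
4 -> hit
1 -> hit
2 -> fault, evict 0, frames (4 1 2)
3 -> fault, evict 4, frames (1 2 3)
2 -> hit
6 -> fault, evict 1, frames (3 2 6)
0 -> fault, evict 3, frames (2 6 0)
Page faults: 8.

8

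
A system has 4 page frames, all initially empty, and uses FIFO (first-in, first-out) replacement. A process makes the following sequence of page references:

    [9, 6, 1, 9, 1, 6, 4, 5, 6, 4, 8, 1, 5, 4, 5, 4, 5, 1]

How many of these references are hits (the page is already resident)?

12

9 -> miss, frames (9)
6 -> miss, frames (9 6)
1 -> miss, frames (9 6 1)
9 -> hit
1 -> hit
6 -> hit
4 -> miss, frames (9 6 1 4)
5 -> miss, evict 9, frames (6 1 4 5)
6 -> hit
4 -> hit
8 -> miss, evict 6, frames (1 4 5 8)
1 -> hit
5 -> hit
4 -> hit
5 -> hit
4 -> hit
5 -> hit
1 -> hit
Hits: 12.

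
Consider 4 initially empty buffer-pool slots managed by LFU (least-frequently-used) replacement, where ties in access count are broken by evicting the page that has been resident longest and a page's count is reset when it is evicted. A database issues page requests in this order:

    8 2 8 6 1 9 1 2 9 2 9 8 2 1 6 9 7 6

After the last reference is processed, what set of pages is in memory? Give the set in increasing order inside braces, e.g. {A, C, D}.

{1, 2, 6, 9}

8 → miss, frames (8)
2 → miss, frames (8 2)
8 → hit
6 → miss, frames (8 2 6)
1 → miss, frames (8 2 6 1)
9 → miss, evict 2, frames (8 6 1 9)
1 → hit
2 → miss, evict 6, frames (8 1 9 2)
9 → hit
2 → hit
9 → hit
8 → hit
2 → hit
1 → hit
6 → miss, evict 8, frames (1 9 2 6)
9 → hit
7 → miss, evict 6, frames (1 9 2 7)
6 → miss, evict 7, frames (1 9 2 6)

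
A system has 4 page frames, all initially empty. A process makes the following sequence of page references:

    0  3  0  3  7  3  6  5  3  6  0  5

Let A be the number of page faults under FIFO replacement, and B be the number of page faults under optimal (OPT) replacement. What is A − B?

1

Under FIFO: F F . . F . F F . . F . → 6 faults.
Under OPT: F F . . F . F F . . . . → 5 faults.
A − B = 6 − 5 = 1.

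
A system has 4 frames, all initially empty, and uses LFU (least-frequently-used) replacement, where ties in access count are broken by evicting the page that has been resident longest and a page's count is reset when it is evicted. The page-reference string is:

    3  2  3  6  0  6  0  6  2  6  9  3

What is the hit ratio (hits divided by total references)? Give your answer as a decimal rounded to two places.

3 -> miss, frames (3)
2 -> miss, frames (3 2)
3 -> hit
6 -> miss, frames (3 2 6)
0 -> miss, frames (3 2 6 0)
6 -> hit
0 -> hit
6 -> hit
2 -> hit
6 -> hit
9 -> miss, evict 3, frames (2 6 0 9)
3 -> miss, evict 9, frames (2 6 0 3)
Hits: 6 of 12 references → 6/12 = 0.5000.

0.50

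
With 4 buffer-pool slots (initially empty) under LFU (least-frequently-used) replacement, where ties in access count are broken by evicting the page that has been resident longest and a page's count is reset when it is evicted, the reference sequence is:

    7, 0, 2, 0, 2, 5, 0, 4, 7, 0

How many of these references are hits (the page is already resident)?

4

7 -> fault, frames {7}
0 -> fault, frames {7,0}
2 -> fault, frames {7,0,2}
0 -> hit
2 -> hit
5 -> fault, frames {7,0,2,5}
0 -> hit
4 -> fault, evict 7, frames {0,2,5,4}
7 -> fault, evict 5, frames {0,2,4,7}
0 -> hit
Hits: 4.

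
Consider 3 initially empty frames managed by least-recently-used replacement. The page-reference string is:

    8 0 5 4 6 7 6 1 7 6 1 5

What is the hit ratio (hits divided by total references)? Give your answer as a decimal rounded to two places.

0.33

8 → miss, frames [8]
0 → miss, frames [8, 0]
5 → miss, frames [8, 0, 5]
4 → miss, evict 8, frames [0, 5, 4]
6 → miss, evict 0, frames [5, 4, 6]
7 → miss, evict 5, frames [4, 6, 7]
6 → hit
1 → miss, evict 4, frames [7, 6, 1]
7 → hit
6 → hit
1 → hit
5 → miss, evict 7, frames [6, 1, 5]
Hits: 4 of 12 references → 4/12 = 0.3333.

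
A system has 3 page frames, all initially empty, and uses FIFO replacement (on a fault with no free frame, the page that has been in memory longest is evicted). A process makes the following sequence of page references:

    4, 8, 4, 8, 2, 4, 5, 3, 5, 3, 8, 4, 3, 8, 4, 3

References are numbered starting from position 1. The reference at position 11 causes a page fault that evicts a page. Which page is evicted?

2

pos 1: 4 -> fault, frames [4]
pos 2: 8 -> fault, frames [4, 8]
pos 3: 4 -> hit
pos 4: 8 -> hit
pos 5: 2 -> fault, frames [4, 8, 2]
pos 6: 4 -> hit
pos 7: 5 -> fault, evict 4, frames [8, 2, 5]
pos 8: 3 -> fault, evict 8, frames [2, 5, 3]
pos 9: 5 -> hit
pos 10: 3 -> hit
pos 11: 8 -> fault, evict 2, frames [5, 3, 8]
At position 11, page 2 is evicted.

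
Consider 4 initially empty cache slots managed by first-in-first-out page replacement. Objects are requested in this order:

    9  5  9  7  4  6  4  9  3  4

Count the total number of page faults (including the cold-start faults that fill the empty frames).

7

9 → fault, frames (9)
5 → fault, frames (9 5)
9 → hit
7 → fault, frames (9 5 7)
4 → fault, frames (9 5 7 4)
6 → fault, evict 9, frames (5 7 4 6)
4 → hit
9 → fault, evict 5, frames (7 4 6 9)
3 → fault, evict 7, frames (4 6 9 3)
4 → hit
Page faults: 7.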